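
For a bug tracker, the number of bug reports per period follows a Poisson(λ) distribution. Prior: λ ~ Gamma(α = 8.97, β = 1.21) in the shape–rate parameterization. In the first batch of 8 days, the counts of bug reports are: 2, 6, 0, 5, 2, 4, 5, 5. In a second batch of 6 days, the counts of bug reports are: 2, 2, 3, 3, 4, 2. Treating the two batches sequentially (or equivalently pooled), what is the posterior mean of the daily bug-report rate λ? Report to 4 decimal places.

3.5483

With a Gamma(shape α, rate β) prior, the Poisson likelihood is conjugate: the posterior is Gamma(α + ΣXᵢ, β + n).
Batch 1: sum of counts S = 29 over n = 8 days.
After batch 1: Gamma(α+S, β+n) = Gamma(8.97+29, 1.21+8) = Gamma(37.97, 9.21).
Batch 2: sum of counts S = 16 over n = 6 days.
After batch 2: Gamma(α+S, β+n) = Gamma(37.97+16, 9.21+6) = Gamma(53.97, 15.21).
Posterior mean = α/β = 53.97/15.21 = 3.5483.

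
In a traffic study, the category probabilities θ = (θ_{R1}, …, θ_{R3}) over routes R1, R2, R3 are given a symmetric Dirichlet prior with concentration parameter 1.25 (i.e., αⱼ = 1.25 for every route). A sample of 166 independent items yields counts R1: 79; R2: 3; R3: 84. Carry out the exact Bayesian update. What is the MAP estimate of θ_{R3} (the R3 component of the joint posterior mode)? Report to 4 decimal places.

The Dirichlet prior is conjugate to the Multinomial likelihood: each posterior αⱼ = prior αⱼ + observed count nⱼ.
Posterior concentration: (80.25, 4.25, 85.25), total = 169.75.
Joint mode component: (α_{R3}−1)/(Σα−K) = 84.25/166.75 = 0.5052.

0.5052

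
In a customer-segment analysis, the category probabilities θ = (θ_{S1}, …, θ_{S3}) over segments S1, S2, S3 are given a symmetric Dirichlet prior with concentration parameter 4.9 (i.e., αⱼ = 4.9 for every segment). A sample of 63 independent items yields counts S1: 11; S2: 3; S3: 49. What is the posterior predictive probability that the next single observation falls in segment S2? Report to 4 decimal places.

The Dirichlet prior is conjugate to the Multinomial likelihood: each posterior αⱼ = prior αⱼ + observed count nⱼ.
Posterior concentration: (15.9, 7.9, 53.9), total = 77.7.
P(next = S2 | data) = α_{S2}/Σα = 0.1017.

0.1017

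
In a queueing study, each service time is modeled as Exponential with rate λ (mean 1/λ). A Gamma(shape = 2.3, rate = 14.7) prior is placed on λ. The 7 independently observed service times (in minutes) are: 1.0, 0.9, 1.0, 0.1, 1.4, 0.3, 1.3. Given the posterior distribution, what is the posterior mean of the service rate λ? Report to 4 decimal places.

With a Gamma(shape α, rate β) prior on the exponential rate λ, the posterior after n observations with total T = Σxᵢ is Gamma(α+n, β+T).
Sum of observations T = 6.0 minutes; n = 7.
Posterior: Gamma(2.3+7, 14.7+6.0) = Gamma(9.3, 20.7).
Posterior mean of λ = α/β = 9.3/20.7 = 0.4493.

0.4493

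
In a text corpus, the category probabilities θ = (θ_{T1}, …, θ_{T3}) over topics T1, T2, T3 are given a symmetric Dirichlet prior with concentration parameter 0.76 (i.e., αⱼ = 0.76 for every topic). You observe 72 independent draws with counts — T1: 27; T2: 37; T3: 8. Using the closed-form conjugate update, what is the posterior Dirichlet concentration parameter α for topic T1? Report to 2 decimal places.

27.76

The Dirichlet prior is conjugate to the Multinomial likelihood: each posterior αⱼ = prior αⱼ + observed count nⱼ.
Posterior concentration: (27.76, 37.76, 8.76), total = 74.28.
α_{T1} = 0.76 + 27 = 27.76.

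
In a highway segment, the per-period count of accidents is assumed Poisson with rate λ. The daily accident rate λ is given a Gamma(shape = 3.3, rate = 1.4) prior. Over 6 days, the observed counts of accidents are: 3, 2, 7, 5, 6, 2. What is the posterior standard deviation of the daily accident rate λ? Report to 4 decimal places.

0.7189

With a Gamma(shape α, rate β) prior, the Poisson likelihood is conjugate: the posterior is Gamma(α + ΣXᵢ, β + n).
Sum of counts S = 25 over n = 6 days.
Posterior: Gamma(α+S, β+n) = Gamma(3.3+25, 1.4+6) = Gamma(28.3, 7.4).
SD = √α/β = √28.3/7.4 = 0.7189.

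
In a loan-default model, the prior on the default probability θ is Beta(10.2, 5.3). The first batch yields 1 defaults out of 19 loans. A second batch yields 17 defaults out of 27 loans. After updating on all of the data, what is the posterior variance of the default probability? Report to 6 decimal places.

The Beta prior is conjugate to a Binomial/Bernoulli likelihood; the update adds successes to α and failures to β.
After batch 1: Beta(10.2+1, 5.3+18) = Beta(11.2, 23.3).
After batch 2: Beta(11.2+17, 23.3+10) = Beta(28.2, 33.3).
Var = αβ/((α+β)²(α+β+1)) = 28.2·33.3/(61.5²·62.5) = 0.003972.

0.003972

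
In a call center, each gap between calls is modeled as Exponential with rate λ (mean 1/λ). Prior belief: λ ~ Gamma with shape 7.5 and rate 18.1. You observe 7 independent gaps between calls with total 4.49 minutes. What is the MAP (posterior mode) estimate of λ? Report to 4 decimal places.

With a Gamma(shape α, rate β) prior on the exponential rate λ, the posterior after n observations with total T = Σxᵢ is Gamma(α+n, β+T).
Posterior: Gamma(7.5+7, 18.1+4.49) = Gamma(14.5, 22.59).
Mode = (α−1)/β = 0.5976.

0.5976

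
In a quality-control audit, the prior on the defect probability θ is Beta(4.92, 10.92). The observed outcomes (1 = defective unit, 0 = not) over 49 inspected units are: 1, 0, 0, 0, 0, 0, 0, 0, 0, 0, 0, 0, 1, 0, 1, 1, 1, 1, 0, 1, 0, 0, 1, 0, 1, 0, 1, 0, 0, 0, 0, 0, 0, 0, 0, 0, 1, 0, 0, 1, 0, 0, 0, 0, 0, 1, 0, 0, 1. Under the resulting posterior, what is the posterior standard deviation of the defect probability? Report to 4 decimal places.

The Beta prior is conjugate to a Binomial/Bernoulli likelihood; the update adds successes to α and failures to β.
Posterior: Beta(α+k, β+n−k) = Beta(4.92+14, 10.92+35) = Beta(18.92, 45.92).
Var = αβ/((α+β)²(α+β+1)) = 18.92·45.92/(64.84²·65.84) = 0.00313868; SD = √0.00313868 = 0.0560.

0.0560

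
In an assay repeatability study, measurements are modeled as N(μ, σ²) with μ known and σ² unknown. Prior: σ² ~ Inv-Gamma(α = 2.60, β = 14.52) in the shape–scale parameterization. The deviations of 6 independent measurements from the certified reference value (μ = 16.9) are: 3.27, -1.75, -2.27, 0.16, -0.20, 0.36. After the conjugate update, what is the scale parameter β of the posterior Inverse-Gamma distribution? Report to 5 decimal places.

24.07175

With known mean μ and an Inverse-Gamma(α, β) prior on σ², the Normal likelihood is conjugate: posterior is Inv-Gamma(α + n/2, β + Σ(xᵢ−μ)²/2).
Σ(xᵢ−μ)² = (3.27)² + (-1.75)² + (-2.27)² + (0.16)² + (-0.20)² + (0.36)² = 19.1035.
Posterior: Inv-Gamma(2.60 + 6/2, 14.52 + 19.1035/2) = Inv-Gamma(5.60, 24.07175).
Posterior β = 24.07175.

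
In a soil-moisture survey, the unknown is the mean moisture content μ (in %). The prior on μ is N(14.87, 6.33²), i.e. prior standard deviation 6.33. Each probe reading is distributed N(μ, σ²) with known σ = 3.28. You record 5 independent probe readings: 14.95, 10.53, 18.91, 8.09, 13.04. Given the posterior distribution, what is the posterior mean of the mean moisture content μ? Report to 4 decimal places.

13.1940

For Normal data with known variance σ², a Normal(μ₀, σ₀²) prior on μ is conjugate. Posterior precision = 1/σ₀² + n/σ²; posterior mean is the precision-weighted average of μ₀ and x̄.
Σxᵢ = 14.95 + 10.53 + 18.91 + 8.09 + 13.04 = 65.52, so n·x̄ = 65.52.
σ₀² = 6.33² = 40.0689, σ² = 3.28² = 10.7584; σ² + n·σ₀² = 10.7584 + 5·40.0689 = 211.1029.
Posterior mean = (μ₀/σ₀² + n·x̄/σ²)/(1/σ₀² + n/σ²) = (σ²·μ₀ + σ₀²·n·x̄)/(σ² + n·σ₀²) = (10.7584·14.87 + 40.0689·65.52)/211.1029 = 2785.291736/211.1029 = 13.1940.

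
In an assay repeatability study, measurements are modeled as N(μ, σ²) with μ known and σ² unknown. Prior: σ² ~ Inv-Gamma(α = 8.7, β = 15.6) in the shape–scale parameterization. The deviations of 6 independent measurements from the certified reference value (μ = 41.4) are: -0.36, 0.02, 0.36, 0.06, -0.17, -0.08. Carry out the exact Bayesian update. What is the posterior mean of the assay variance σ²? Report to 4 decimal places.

With known mean μ and an Inverse-Gamma(α, β) prior on σ², the Normal likelihood is conjugate: posterior is Inv-Gamma(α + n/2, β + Σ(xᵢ−μ)²/2).
Σ(xᵢ−μ)² = (-0.36)² + (0.02)² + (0.36)² + (0.06)² + (-0.17)² + (-0.08)² = 0.2985.
Posterior: Inv-Gamma(8.7 + 6/2, 15.6 + 0.2985/2) = Inv-Gamma(11.70, 15.74925).
E[σ²|data] = β/(α−1) = 15.74925/10.70 = 1.4719.

1.4719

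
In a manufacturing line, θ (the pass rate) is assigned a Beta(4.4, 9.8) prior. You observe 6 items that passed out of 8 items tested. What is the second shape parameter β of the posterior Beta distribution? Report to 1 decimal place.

The Beta prior is conjugate to a Binomial/Bernoulli likelihood; the update adds successes to α and failures to β.
Posterior: Beta(α+k, β+n−k) = Beta(4.4+6, 9.8+2) = Beta(10.4, 11.8).
Posterior β = 11.8.

11.8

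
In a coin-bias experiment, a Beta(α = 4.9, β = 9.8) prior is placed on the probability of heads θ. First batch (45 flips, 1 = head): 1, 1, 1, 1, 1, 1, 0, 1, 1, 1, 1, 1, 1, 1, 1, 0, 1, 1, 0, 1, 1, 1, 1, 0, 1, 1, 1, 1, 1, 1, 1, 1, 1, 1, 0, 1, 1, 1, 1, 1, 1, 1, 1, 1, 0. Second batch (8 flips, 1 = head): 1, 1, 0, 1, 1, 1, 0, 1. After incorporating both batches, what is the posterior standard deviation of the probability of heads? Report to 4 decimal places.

The Beta prior is conjugate to a Binomial/Bernoulli likelihood; the update adds successes to α and failures to β.
After batch 1: Beta(4.9+39, 9.8+6) = Beta(43.9, 15.8).
After batch 2: Beta(43.9+6, 15.8+2) = Beta(49.9, 17.8).
Var = αβ/((α+β)²(α+β+1)) = 49.9·17.8/(67.7²·68.7) = 0.00282089; SD = √0.00282089 = 0.0531.

0.0531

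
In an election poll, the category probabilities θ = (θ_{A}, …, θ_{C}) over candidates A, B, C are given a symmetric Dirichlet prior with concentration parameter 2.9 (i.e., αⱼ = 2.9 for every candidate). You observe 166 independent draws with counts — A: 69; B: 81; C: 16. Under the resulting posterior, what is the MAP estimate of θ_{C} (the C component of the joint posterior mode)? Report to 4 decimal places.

The Dirichlet prior is conjugate to the Multinomial likelihood: each posterior αⱼ = prior αⱼ + observed count nⱼ.
Posterior concentration: (71.9, 83.9, 18.9), total = 174.7.
Joint mode component: (α_{C}−1)/(Σα−K) = 17.9/171.7 = 0.1043.

0.1043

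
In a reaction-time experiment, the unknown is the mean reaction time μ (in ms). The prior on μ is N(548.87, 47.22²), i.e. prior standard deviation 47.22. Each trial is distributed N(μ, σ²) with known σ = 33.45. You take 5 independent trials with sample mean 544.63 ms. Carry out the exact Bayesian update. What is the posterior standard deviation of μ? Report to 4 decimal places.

For Normal data with known variance σ², a Normal(μ₀, σ₀²) prior on μ is conjugate. Posterior precision = 1/σ₀² + n/σ²; posterior mean is the precision-weighted average of μ₀ and x̄.
σ₀² = 47.22² = 2229.7284, σ² = 33.45² = 1118.9025; σ² + n·σ₀² = 1118.9025 + 5·2229.7284 = 12267.5445.
Posterior precision = 1/σ₀² + n/σ² = 1/2229.7284 + 5/1118.9025 = (σ² + n·σ₀²)/(σ₀²σ²) = 12267.5445/(2229.7284·1118.9025); posterior variance σₙ² = σ₀²σ²/(σ² + n·σ₀²) = 2229.7284·1118.9025/12267.5445 = 203.369850.
Posterior SD = √σₙ² = √(2229.7284·1118.9025/12267.5445) = 14.2608.

14.2608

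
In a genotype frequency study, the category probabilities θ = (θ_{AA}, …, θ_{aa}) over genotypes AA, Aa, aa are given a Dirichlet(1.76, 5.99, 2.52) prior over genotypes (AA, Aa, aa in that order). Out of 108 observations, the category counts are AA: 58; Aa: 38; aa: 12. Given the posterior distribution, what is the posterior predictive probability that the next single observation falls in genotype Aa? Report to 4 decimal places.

The Dirichlet prior is conjugate to the Multinomial likelihood: each posterior αⱼ = prior αⱼ + observed count nⱼ.
Posterior concentration: (59.76, 43.99, 14.52), total = 118.27.
P(next = Aa | data) = α_{Aa}/Σα = 0.3719.

0.3719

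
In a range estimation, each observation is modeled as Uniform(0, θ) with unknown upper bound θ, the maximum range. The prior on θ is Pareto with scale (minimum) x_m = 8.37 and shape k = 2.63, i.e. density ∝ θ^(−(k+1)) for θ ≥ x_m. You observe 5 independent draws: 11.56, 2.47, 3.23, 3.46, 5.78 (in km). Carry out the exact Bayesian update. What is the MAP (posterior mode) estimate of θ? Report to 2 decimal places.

A Pareto(scale x_m, shape k) prior on the upper bound θ of Uniform(0, θ) is conjugate: posterior is Pareto(max(x_m, max xᵢ), k + n).
Sample maximum = 11.56; prior scale x_m = 8.37 → posterior scale = max = 11.56.
Posterior shape = 2.63 + 5 = 7.63.
The Pareto density is decreasing on [x_m, ∞), so the mode is x_m = 11.56.

11.56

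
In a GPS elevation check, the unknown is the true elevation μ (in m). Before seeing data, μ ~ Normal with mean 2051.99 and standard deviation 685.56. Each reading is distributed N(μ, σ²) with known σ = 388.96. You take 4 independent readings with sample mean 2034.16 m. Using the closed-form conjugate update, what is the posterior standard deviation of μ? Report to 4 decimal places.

For Normal data with known variance σ², a Normal(μ₀, σ₀²) prior on μ is conjugate. Posterior precision = 1/σ₀² + n/σ²; posterior mean is the precision-weighted average of μ₀ and x̄.
σ₀² = 685.56² = 469992.5136, σ² = 388.96² = 151289.8816; σ² + n·σ₀² = 151289.8816 + 4·469992.5136 = 2031259.936.
Posterior precision = 1/σ₀² + n/σ² = 1/469992.5136 + 4/151289.8816 = (σ² + n·σ₀²)/(σ₀²σ²) = 2031259.936/(469992.5136·151289.8816); posterior variance σₙ² = σ₀²σ²/(σ² + n·σ₀²) = 469992.5136·151289.8816/2031259.936 = 35005.422238.
Posterior SD = √σₙ² = √(469992.5136·151289.8816/2031259.936) = 187.0974.

187.0974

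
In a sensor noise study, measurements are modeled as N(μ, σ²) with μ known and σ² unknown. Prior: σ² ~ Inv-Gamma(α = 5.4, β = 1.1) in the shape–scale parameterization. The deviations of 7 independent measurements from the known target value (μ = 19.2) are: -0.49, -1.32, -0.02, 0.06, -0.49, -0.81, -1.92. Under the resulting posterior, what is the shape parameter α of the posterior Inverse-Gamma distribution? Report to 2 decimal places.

8.90

With known mean μ and an Inverse-Gamma(α, β) prior on σ², the Normal likelihood is conjugate: posterior is Inv-Gamma(α + n/2, β + Σ(xᵢ−μ)²/2).
Σ(xᵢ−μ)² = (-0.49)² + (-1.32)² + (-0.02)² + (0.06)² + (-0.49)² + (-0.81)² + (-1.92)² = 6.5691.
Posterior: Inv-Gamma(5.4 + 7/2, 1.1 + 6.5691/2) = Inv-Gamma(8.90, 4.38455).
Posterior α = 8.90.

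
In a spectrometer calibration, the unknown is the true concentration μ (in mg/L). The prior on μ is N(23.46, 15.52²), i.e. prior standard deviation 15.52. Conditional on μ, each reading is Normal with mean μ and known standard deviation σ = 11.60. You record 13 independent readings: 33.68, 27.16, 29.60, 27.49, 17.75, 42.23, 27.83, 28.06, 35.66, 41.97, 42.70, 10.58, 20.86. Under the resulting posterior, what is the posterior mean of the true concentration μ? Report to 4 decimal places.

For Normal data with known variance σ², a Normal(μ₀, σ₀²) prior on μ is conjugate. Posterior precision = 1/σ₀² + n/σ²; posterior mean is the precision-weighted average of μ₀ and x̄.
Σxᵢ = 33.68 + 27.16 + 29.60 + 27.49 + 17.75 + 42.23 + 27.83 + 28.06 + 35.66 + 41.97 + 42.70 + 10.58 + 20.86 = 385.57, so n·x̄ = 385.57.
σ₀² = 15.52² = 240.8704, σ² = 11.60² = 134.56; σ² + n·σ₀² = 134.56 + 13·240.8704 = 3265.8752.
Posterior mean = (μ₀/σ₀² + n·x̄/σ²)/(1/σ₀² + n/σ²) = (σ²·μ₀ + σ₀²·n·x̄)/(σ² + n·σ₀²) = (134.56·23.46 + 240.8704·385.57)/3265.8752 = 96029.177728/3265.8752 = 29.4038.

29.4038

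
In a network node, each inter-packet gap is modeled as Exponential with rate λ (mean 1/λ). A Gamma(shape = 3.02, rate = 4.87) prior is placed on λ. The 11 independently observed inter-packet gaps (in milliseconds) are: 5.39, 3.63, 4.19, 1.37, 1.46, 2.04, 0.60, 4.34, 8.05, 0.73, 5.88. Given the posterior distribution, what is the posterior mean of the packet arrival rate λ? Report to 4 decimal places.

With a Gamma(shape α, rate β) prior on the exponential rate λ, the posterior after n observations with total T = Σxᵢ is Gamma(α+n, β+T).
Sum of observations T = 37.68 milliseconds; n = 11.
Posterior: Gamma(3.02+11, 4.87+37.68) = Gamma(14.02, 42.55).
Posterior mean of λ = α/β = 14.02/42.55 = 0.3295.

0.3295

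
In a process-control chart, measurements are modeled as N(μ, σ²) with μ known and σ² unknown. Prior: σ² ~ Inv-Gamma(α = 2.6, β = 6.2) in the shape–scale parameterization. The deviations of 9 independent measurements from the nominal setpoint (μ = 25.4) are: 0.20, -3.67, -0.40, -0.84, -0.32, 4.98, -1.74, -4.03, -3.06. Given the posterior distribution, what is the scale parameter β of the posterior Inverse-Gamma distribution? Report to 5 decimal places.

40.15470

With known mean μ and an Inverse-Gamma(α, β) prior on σ², the Normal likelihood is conjugate: posterior is Inv-Gamma(α + n/2, β + Σ(xᵢ−μ)²/2).
Σ(xᵢ−μ)² = (0.20)² + (-3.67)² + (-0.40)² + (-0.84)² + (-0.32)² + (4.98)² + (-1.74)² + (-4.03)² + (-3.06)² = 67.9094.
Posterior: Inv-Gamma(2.6 + 9/2, 6.2 + 67.9094/2) = Inv-Gamma(7.10, 40.15470).
Posterior β = 40.15470.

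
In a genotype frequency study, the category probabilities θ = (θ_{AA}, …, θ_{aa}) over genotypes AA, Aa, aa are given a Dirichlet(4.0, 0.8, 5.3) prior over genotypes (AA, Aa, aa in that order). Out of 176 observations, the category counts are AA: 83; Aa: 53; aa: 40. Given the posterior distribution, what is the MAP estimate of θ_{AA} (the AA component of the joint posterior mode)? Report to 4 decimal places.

The Dirichlet prior is conjugate to the Multinomial likelihood: each posterior αⱼ = prior αⱼ + observed count nⱼ.
Posterior concentration: (87.0, 53.8, 45.3), total = 186.1.
Joint mode component: (α_{AA}−1)/(Σα−K) = 86.0/183.1 = 0.4697.

0.4697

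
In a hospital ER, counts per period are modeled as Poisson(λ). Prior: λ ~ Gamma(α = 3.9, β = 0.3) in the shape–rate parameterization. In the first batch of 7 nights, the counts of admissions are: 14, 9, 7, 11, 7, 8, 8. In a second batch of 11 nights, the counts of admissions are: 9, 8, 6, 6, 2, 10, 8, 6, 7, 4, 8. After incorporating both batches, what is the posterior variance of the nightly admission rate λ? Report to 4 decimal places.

With a Gamma(shape α, rate β) prior, the Poisson likelihood is conjugate: the posterior is Gamma(α + ΣXᵢ, β + n).
Batch 1: sum of counts S = 64 over n = 7 nights.
After batch 1: Gamma(α+S, β+n) = Gamma(3.9+64, 0.3+7) = Gamma(67.9, 7.3).
Batch 2: sum of counts S = 74 over n = 11 nights.
After batch 2: Gamma(α+S, β+n) = Gamma(67.9+74, 7.3+11) = Gamma(141.9, 18.3).
Var = α/β² = 141.9/18.3² = 0.4237.

0.4237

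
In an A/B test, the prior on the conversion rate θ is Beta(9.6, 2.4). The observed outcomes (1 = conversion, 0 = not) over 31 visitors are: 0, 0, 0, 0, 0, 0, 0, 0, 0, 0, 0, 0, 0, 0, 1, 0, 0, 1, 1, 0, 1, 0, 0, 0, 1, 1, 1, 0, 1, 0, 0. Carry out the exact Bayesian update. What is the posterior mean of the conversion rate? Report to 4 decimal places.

The Beta prior is conjugate to a Binomial/Bernoulli likelihood; the update adds successes to α and failures to β.
Posterior: Beta(α+k, β+n−k) = Beta(9.6+8, 2.4+23) = Beta(17.6, 25.4).
Posterior mean = α/(α+β) = 17.6/43.0 = 0.4093.

0.4093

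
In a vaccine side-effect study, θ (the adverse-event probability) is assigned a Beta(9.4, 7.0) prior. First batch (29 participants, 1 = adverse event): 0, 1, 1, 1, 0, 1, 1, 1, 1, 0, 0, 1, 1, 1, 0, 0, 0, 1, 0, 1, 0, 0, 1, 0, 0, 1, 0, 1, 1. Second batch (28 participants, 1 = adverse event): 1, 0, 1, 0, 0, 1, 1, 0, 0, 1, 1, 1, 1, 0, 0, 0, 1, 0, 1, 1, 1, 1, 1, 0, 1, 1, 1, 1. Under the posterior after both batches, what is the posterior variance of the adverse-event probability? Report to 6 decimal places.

The Beta prior is conjugate to a Binomial/Bernoulli likelihood; the update adds successes to α and failures to β.
After batch 1: Beta(9.4+16, 7.0+13) = Beta(25.4, 20.0).
After batch 2: Beta(25.4+18, 20.0+10) = Beta(43.4, 30.0).
Var = αβ/((α+β)²(α+β+1)) = 43.4·30.0/(73.4²·74.4) = 0.003248.

0.003248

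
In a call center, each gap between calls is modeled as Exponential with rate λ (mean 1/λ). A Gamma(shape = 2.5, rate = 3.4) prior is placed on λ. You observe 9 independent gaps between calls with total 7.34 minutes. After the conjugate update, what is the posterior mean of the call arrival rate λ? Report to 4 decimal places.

1.0708

With a Gamma(shape α, rate β) prior on the exponential rate λ, the posterior after n observations with total T = Σxᵢ is Gamma(α+n, β+T).
Posterior: Gamma(2.5+9, 3.4+7.34) = Gamma(11.5, 10.74).
Posterior mean of λ = α/β = 11.5/10.74 = 1.0708.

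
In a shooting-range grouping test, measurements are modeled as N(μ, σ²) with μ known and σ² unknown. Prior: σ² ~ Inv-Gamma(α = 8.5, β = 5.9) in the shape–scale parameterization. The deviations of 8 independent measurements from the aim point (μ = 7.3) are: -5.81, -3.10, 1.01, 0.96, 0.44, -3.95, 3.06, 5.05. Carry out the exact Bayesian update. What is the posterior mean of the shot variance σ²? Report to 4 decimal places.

4.6857

With known mean μ and an Inverse-Gamma(α, β) prior on σ², the Normal likelihood is conjugate: posterior is Inv-Gamma(α + n/2, β + Σ(xᵢ−μ)²/2).
Σ(xᵢ−μ)² = (-5.81)² + (-3.10)² + (1.01)² + (0.96)² + (0.44)² + (-3.95)² + (3.06)² + (5.05)² = 95.9700.
Posterior: Inv-Gamma(8.5 + 8/2, 5.9 + 95.9700/2) = Inv-Gamma(12.50, 53.88500).
E[σ²|data] = β/(α−1) = 53.88500/11.50 = 4.6857.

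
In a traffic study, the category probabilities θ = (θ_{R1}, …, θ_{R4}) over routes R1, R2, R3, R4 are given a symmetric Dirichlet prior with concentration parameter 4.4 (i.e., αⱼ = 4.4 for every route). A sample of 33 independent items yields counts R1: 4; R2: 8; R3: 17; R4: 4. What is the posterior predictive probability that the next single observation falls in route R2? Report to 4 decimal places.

0.2451

The Dirichlet prior is conjugate to the Multinomial likelihood: each posterior αⱼ = prior αⱼ + observed count nⱼ.
Posterior concentration: (8.4, 12.4, 21.4, 8.4), total = 50.6.
P(next = R2 | data) = α_{R2}/Σα = 0.2451.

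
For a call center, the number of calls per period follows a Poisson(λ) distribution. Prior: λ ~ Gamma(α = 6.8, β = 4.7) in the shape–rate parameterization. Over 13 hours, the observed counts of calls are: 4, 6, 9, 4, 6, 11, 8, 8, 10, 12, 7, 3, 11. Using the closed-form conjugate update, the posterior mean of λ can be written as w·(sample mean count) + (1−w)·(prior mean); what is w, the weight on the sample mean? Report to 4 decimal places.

With a Gamma(shape α, rate β) prior, the Poisson likelihood is conjugate: the posterior is Gamma(α + ΣXᵢ, β + n).
Posterior mean = (α₀+S)/(β₀+n) = [n/(β₀+n)]·(S/n) + [β₀/(β₀+n)]·(α₀/β₀), so only n and β₀ enter the weight.
Weight on data w = n/(β₀+n) = 13/(4.7+13) = 13/17.7 = 0.7345.

0.7345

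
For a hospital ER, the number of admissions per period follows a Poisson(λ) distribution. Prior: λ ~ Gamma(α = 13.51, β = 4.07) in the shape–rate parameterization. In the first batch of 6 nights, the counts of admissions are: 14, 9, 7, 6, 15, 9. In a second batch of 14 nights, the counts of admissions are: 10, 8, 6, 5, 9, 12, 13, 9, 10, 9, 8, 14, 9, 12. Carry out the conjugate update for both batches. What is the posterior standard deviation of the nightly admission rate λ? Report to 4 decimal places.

0.5985

With a Gamma(shape α, rate β) prior, the Poisson likelihood is conjugate: the posterior is Gamma(α + ΣXᵢ, β + n).
Batch 1: sum of counts S = 60 over n = 6 nights.
After batch 1: Gamma(α+S, β+n) = Gamma(13.51+60, 4.07+6) = Gamma(73.51, 10.07).
Batch 2: sum of counts S = 134 over n = 14 nights.
After batch 2: Gamma(α+S, β+n) = Gamma(73.51+134, 10.07+14) = Gamma(207.51, 24.07).
SD = √α/β = √207.51/24.07 = 0.5985.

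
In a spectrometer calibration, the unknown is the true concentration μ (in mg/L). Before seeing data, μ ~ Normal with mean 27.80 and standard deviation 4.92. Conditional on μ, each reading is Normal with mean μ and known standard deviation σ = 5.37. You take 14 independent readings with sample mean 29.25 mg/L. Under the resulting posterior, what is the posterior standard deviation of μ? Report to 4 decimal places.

For Normal data with known variance σ², a Normal(μ₀, σ₀²) prior on μ is conjugate. Posterior precision = 1/σ₀² + n/σ²; posterior mean is the precision-weighted average of μ₀ and x̄.
σ₀² = 4.92² = 24.2064, σ² = 5.37² = 28.8369; σ² + n·σ₀² = 28.8369 + 14·24.2064 = 367.7265.
Posterior precision = 1/σ₀² + n/σ² = 1/24.2064 + 14/28.8369 = (σ² + n·σ₀²)/(σ₀²σ²) = 367.7265/(24.2064·28.8369); posterior variance σₙ² = σ₀²σ²/(σ² + n·σ₀²) = 24.2064·28.8369/367.7265 = 1.898252.
Posterior SD = √σₙ² = √(24.2064·28.8369/367.7265) = 1.3778.

1.3778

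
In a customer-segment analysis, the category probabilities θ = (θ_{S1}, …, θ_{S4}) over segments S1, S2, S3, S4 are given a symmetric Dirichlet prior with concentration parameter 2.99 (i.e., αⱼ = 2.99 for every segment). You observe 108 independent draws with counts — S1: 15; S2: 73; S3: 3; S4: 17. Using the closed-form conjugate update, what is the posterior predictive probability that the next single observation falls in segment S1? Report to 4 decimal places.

0.1500

The Dirichlet prior is conjugate to the Multinomial likelihood: each posterior αⱼ = prior αⱼ + observed count nⱼ.
Posterior concentration: (17.99, 75.99, 5.99, 19.99), total = 119.96.
P(next = S1 | data) = α_{S1}/Σα = 0.1500.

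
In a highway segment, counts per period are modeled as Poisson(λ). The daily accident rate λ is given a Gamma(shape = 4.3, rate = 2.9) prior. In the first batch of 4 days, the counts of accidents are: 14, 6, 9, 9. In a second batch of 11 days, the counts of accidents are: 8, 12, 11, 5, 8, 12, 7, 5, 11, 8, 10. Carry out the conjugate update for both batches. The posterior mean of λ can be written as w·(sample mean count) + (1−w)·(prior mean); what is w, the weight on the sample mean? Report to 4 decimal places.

With a Gamma(shape α, rate β) prior, the Poisson likelihood is conjugate: the posterior is Gamma(α + ΣXᵢ, β + n).
Total number of days: n = 4 + 11 = 15.
Posterior mean = (α₀+S)/(β₀+n) = [n/(β₀+n)]·(S/n) + [β₀/(β₀+n)]·(α₀/β₀), so only n and β₀ enter the weight.
Weight on data w = n/(β₀+n) = 15/(2.9+15) = 15/17.9 = 0.8380.

0.8380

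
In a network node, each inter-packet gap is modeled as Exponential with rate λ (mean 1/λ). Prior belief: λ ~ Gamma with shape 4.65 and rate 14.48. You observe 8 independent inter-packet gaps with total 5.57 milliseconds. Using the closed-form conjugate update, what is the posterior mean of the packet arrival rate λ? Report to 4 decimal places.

0.6309

With a Gamma(shape α, rate β) prior on the exponential rate λ, the posterior after n observations with total T = Σxᵢ is Gamma(α+n, β+T).
Posterior: Gamma(4.65+8, 14.48+5.57) = Gamma(12.65, 20.05).
Posterior mean of λ = α/β = 12.65/20.05 = 0.6309.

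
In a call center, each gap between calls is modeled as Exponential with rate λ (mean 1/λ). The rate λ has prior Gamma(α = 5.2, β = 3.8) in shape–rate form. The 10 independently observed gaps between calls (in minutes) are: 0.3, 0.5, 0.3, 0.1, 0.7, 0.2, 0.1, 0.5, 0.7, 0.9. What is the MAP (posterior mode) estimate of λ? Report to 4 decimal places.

With a Gamma(shape α, rate β) prior on the exponential rate λ, the posterior after n observations with total T = Σxᵢ is Gamma(α+n, β+T).
Sum of observations T = 4.3 minutes; n = 10.
Posterior: Gamma(5.2+10, 3.8+4.3) = Gamma(15.2, 8.1).
Mode = (α−1)/β = 1.7531.

1.7531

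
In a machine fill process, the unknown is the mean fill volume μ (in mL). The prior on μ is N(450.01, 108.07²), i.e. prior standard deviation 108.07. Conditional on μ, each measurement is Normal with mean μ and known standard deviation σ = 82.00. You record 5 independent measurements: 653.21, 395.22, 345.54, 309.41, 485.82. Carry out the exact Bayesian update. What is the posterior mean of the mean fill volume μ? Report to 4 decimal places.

For Normal data with known variance σ², a Normal(μ₀, σ₀²) prior on μ is conjugate. Posterior precision = 1/σ₀² + n/σ²; posterior mean is the precision-weighted average of μ₀ and x̄.
Σxᵢ = 653.21 + 395.22 + 345.54 + 309.41 + 485.82 = 2189.2, so n·x̄ = 2189.2.
σ₀² = 108.07² = 11679.1249, σ² = 82.00² = 6724; σ² + n·σ₀² = 6724 + 5·11679.1249 = 65119.6245.
Posterior mean = (μ₀/σ₀² + n·x̄/σ²)/(1/σ₀² + n/σ²) = (σ²·μ₀ + σ₀²·n·x̄)/(σ² + n·σ₀²) = (6724·450.01 + 11679.1249·2189.2)/65119.6245 = 28593807.47108/65119.6245 = 439.0966.

439.0966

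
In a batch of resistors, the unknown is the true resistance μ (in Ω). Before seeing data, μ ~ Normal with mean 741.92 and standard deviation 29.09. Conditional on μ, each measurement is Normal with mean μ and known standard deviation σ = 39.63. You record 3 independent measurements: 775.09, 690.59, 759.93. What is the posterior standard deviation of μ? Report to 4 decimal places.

For Normal data with known variance σ², a Normal(μ₀, σ₀²) prior on μ is conjugate. Posterior precision = 1/σ₀² + n/σ²; posterior mean is the precision-weighted average of μ₀ and x̄.
σ₀² = 29.09² = 846.2281, σ² = 39.63² = 1570.5369; σ² + n·σ₀² = 1570.5369 + 3·846.2281 = 4109.2212.
Posterior precision = 1/σ₀² + n/σ² = 1/846.2281 + 3/1570.5369 = (σ² + n·σ₀²)/(σ₀²σ²) = 4109.2212/(846.2281·1570.5369); posterior variance σₙ² = σ₀²σ²/(σ² + n·σ₀²) = 846.2281·1570.5369/4109.2212 = 323.426847.
Posterior SD = √σₙ² = √(846.2281·1570.5369/4109.2212) = 17.9841.

17.9841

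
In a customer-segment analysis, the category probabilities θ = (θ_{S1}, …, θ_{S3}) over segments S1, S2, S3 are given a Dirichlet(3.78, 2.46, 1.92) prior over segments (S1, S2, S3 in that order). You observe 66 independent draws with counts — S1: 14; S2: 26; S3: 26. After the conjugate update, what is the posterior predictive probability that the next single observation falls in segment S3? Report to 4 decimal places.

The Dirichlet prior is conjugate to the Multinomial likelihood: each posterior αⱼ = prior αⱼ + observed count nⱼ.
Posterior concentration: (17.78, 28.46, 27.92), total = 74.16.
P(next = S3 | data) = α_{S3}/Σα = 0.3765.

0.3765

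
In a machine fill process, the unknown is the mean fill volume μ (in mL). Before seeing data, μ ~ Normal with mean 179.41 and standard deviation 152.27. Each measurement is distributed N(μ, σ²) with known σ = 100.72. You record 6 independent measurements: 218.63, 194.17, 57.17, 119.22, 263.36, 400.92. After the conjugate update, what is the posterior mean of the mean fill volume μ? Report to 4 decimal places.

206.9066

For Normal data with known variance σ², a Normal(μ₀, σ₀²) prior on μ is conjugate. Posterior precision = 1/σ₀² + n/σ²; posterior mean is the precision-weighted average of μ₀ and x̄.
Σxᵢ = 218.63 + 194.17 + 57.17 + 119.22 + 263.36 + 400.92 = 1253.47, so n·x̄ = 1253.47.
σ₀² = 152.27² = 23186.1529, σ² = 100.72² = 10144.5184; σ² + n·σ₀² = 10144.5184 + 6·23186.1529 = 149261.4358.
Posterior mean = (μ₀/σ₀² + n·x̄/σ²)/(1/σ₀² + n/σ²) = (σ²·μ₀ + σ₀²·n·x̄)/(σ² + n·σ₀²) = (10144.5184·179.41 + 23186.1529·1253.47)/149261.4358 = 30883175.121707/149261.4358 = 206.9066.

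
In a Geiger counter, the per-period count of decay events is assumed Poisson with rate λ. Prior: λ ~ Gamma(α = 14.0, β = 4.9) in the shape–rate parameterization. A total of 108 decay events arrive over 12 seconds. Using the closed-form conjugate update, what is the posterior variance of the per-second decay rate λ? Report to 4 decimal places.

With a Gamma(shape α, rate β) prior, the Poisson likelihood is conjugate: the posterior is Gamma(α + ΣXᵢ, β + n).
Posterior: Gamma(α+S, β+n) = Gamma(14.0+108, 4.9+12) = Gamma(122.0, 16.9).
Var = α/β² = 122.0/16.9² = 0.4272.

0.4272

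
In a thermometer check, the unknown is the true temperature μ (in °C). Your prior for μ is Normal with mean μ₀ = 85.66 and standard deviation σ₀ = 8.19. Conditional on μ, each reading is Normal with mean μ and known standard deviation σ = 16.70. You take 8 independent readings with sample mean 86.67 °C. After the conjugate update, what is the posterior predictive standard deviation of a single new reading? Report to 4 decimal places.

For Normal data with known variance σ², a Normal(μ₀, σ₀²) prior on μ is conjugate. Posterior precision = 1/σ₀² + n/σ²; posterior mean is the precision-weighted average of μ₀ and x̄.
σ₀² = 8.19² = 67.0761, σ² = 16.70² = 278.89; σ² + n·σ₀² = 278.89 + 8·67.0761 = 815.4988.
Posterior precision = 1/σ₀² + n/σ² = 1/67.0761 + 8/278.89 = (σ² + n·σ₀²)/(σ₀²σ²) = 815.4988/(67.0761·278.89); posterior variance σₙ² = σ₀²σ²/(σ² + n·σ₀²) = 67.0761·278.89/815.4988 = 22.939155.
Predictive variance for one new observation = σₙ² + σ² = 67.0761·278.89/815.4988 + 278.89 = σ²·(σ₀² + 815.4988)/815.4988 = 278.89·882.5749/815.4988 = 301.829155; SD = √(278.89·882.5749/815.4988) = 17.3732.

17.3732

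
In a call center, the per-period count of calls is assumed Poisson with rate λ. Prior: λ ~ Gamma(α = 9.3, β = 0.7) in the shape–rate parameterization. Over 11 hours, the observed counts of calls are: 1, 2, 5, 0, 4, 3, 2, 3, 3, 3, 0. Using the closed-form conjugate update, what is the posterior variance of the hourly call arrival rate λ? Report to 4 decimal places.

With a Gamma(shape α, rate β) prior, the Poisson likelihood is conjugate: the posterior is Gamma(α + ΣXᵢ, β + n).
Sum of counts S = 26 over n = 11 hours.
Posterior: Gamma(α+S, β+n) = Gamma(9.3+26, 0.7+11) = Gamma(35.3, 11.7).
Var = α/β² = 35.3/11.7² = 0.2579.

0.2579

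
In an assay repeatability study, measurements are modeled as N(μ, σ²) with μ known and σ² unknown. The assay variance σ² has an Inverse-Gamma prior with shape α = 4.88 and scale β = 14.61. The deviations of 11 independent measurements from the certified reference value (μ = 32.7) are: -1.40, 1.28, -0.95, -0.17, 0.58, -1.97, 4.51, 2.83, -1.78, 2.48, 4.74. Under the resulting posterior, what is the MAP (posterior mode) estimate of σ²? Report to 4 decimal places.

4.3103

With known mean μ and an Inverse-Gamma(α, β) prior on σ², the Normal likelihood is conjugate: posterior is Inv-Gamma(α + n/2, β + Σ(xᵢ−μ)²/2).
Σ(xᵢ−μ)² = (-1.40)² + (1.28)² + (-0.95)² + (-0.17)² + (0.58)² + (-1.97)² + (4.51)² + (2.83)² + (-1.78)² + (2.48)² + (4.74)² = 68.8825.
Posterior: Inv-Gamma(4.88 + 11/2, 14.61 + 68.8825/2) = Inv-Gamma(10.38, 49.05125).
Mode = β/(α+1) = 49.05125/11.38 = 4.3103.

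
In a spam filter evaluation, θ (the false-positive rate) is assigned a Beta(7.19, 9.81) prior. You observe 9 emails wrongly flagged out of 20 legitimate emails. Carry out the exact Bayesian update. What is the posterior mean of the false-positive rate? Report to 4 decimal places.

The Beta prior is conjugate to a Binomial/Bernoulli likelihood; the update adds successes to α and failures to β.
Posterior: Beta(α+k, β+n−k) = Beta(7.19+9, 9.81+11) = Beta(16.19, 20.81).
Posterior mean = α/(α+β) = 16.19/37.00 = 0.4376.

0.4376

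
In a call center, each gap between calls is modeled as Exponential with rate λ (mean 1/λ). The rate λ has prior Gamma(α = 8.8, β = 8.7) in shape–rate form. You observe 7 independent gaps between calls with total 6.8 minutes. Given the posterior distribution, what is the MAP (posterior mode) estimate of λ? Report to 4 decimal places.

With a Gamma(shape α, rate β) prior on the exponential rate λ, the posterior after n observations with total T = Σxᵢ is Gamma(α+n, β+T).
Posterior: Gamma(8.8+7, 8.7+6.8) = Gamma(15.8, 15.5).
Mode = (α−1)/β = 0.9548.

0.9548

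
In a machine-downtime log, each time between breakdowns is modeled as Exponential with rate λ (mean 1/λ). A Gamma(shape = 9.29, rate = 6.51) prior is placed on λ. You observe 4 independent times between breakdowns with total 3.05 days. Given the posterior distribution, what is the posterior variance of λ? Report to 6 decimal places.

0.145415

With a Gamma(shape α, rate β) prior on the exponential rate λ, the posterior after n observations with total T = Σxᵢ is Gamma(α+n, β+T).
Posterior: Gamma(9.29+4, 6.51+3.05) = Gamma(13.29, 9.56).
Var = α/β² = 0.145415.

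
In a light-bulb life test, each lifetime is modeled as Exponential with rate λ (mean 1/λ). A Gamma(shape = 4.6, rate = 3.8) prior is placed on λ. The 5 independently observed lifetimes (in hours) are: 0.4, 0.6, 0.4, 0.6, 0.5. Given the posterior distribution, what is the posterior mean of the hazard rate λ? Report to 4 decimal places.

1.5238

With a Gamma(shape α, rate β) prior on the exponential rate λ, the posterior after n observations with total T = Σxᵢ is Gamma(α+n, β+T).
Sum of observations T = 2.5 hours; n = 5.
Posterior: Gamma(4.6+5, 3.8+2.5) = Gamma(9.6, 6.3).
Posterior mean of λ = α/β = 9.6/6.3 = 1.5238.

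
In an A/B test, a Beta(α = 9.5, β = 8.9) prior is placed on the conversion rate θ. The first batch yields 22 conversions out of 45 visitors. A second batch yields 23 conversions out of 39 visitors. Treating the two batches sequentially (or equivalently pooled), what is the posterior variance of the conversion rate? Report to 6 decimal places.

0.002408

The Beta prior is conjugate to a Binomial/Bernoulli likelihood; the update adds successes to α and failures to β.
After batch 1: Beta(9.5+22, 8.9+23) = Beta(31.5, 31.9).
After batch 2: Beta(31.5+23, 31.9+16) = Beta(54.5, 47.9).
Var = αβ/((α+β)²(α+β+1)) = 54.5·47.9/(102.4²·103.4) = 0.002408.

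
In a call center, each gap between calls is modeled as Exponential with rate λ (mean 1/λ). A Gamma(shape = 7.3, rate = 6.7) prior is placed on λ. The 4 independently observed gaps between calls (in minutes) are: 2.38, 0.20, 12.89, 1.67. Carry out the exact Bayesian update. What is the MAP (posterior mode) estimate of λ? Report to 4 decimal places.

With a Gamma(shape α, rate β) prior on the exponential rate λ, the posterior after n observations with total T = Σxᵢ is Gamma(α+n, β+T).
Sum of observations T = 17.14 minutes; n = 4.
Posterior: Gamma(7.3+4, 6.7+17.14) = Gamma(11.3, 23.84).
Mode = (α−1)/β = 0.4320.

0.4320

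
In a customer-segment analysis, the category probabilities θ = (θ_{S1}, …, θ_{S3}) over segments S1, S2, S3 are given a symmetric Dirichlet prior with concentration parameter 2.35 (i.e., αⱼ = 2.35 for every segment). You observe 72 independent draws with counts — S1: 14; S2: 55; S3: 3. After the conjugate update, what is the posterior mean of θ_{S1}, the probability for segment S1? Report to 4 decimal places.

0.2068

The Dirichlet prior is conjugate to the Multinomial likelihood: each posterior αⱼ = prior αⱼ + observed count nⱼ.
Posterior concentration: (16.35, 57.35, 5.35), total = 79.05.
E[θ_{S1}|data] = α_{S1}/Σα = 16.35/79.05 = 0.2068.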